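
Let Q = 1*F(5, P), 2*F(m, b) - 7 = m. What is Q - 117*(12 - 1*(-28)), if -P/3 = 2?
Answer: -4674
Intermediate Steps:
P = -6 (P = -3*2 = -6)
F(m, b) = 7/2 + m/2
Q = 6 (Q = 1*(7/2 + (½)*5) = 1*(7/2 + 5/2) = 1*6 = 6)
Q - 117*(12 - 1*(-28)) = 6 - 117*(12 - 1*(-28)) = 6 - 117*(12 + 28) = 6 - 117*40 = 6 - 4680 = -4674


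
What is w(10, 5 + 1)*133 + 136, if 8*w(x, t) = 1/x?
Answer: 11013/80 ≈ 137.66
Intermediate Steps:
w(x, t) = 1/(8*x)
w(10, 5 + 1)*133 + 136 = ((⅛)/10)*133 + 136 = ((⅛)*(⅒))*133 + 136 = (1/80)*133 + 136 = 133/80 + 136 = 11013/80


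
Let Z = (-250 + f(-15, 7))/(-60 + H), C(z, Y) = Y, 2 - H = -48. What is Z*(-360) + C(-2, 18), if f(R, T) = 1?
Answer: -8946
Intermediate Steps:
H = 50 (H = 2 - 1*(-48) = 2 + 48 = 50)
Z = 249/10 (Z = (-250 + 1)/(-60 + 50) = -249/(-10) = -249*(-⅒) = 249/10 ≈ 24.900)
Z*(-360) + C(-2, 18) = (249/10)*(-360) + 18 = -8964 + 18 = -8946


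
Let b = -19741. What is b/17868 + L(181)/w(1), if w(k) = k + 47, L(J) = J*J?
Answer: 16234055/23824 ≈ 681.42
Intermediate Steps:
L(J) = J²
w(k) = 47 + k
b/17868 + L(181)/w(1) = -19741/17868 + 181²/(47 + 1) = -19741*1/17868 + 32761/48 = -19741/17868 + 32761*(1/48) = -19741/17868 + 32761/48 = 16234055/23824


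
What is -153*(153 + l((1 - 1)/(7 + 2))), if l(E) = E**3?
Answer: -23409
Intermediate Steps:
-153*(153 + l((1 - 1)/(7 + 2))) = -153*(153 + ((1 - 1)/(7 + 2))**3) = -153*(153 + (0/9)**3) = -153*(153 + (0*(1/9))**3) = -153*(153 + 0**3) = -153*(153 + 0) = -153*153 = -23409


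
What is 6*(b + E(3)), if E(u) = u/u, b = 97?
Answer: 588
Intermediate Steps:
E(u) = 1
6*(b + E(3)) = 6*(97 + 1) = 6*98 = 588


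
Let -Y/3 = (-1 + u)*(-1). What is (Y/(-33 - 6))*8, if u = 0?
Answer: 8/13 ≈ 0.61539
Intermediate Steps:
Y = -3 (Y = -3*(-1 + 0)*(-1) = -(-3)*(-1) = -3*1 = -3)
(Y/(-33 - 6))*8 = (-3/(-33 - 6))*8 = (-3/(-39))*8 = -1/39*(-3)*8 = (1/13)*8 = 8/13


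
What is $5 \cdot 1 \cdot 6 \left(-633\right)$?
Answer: $-18990$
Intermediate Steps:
$5 \cdot 1 \cdot 6 \left(-633\right) = 5 \cdot 6 \left(-633\right) = 30 \left(-633\right) = -18990$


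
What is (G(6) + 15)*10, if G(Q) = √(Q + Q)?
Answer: 150 + 20*√3 ≈ 184.64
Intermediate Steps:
G(Q) = √2*√Q (G(Q) = √(2*Q) = √2*√Q)
(G(6) + 15)*10 = (√2*√6 + 15)*10 = (2*√3 + 15)*10 = (15 + 2*√3)*10 = 150 + 20*√3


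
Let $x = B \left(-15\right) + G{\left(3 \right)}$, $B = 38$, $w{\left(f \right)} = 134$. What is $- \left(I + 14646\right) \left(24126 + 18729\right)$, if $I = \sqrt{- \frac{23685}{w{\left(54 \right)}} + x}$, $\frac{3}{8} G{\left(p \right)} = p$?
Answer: $-627654330 - \frac{42855 i \sqrt{13265062}}{134} \approx -6.2765 \cdot 10^{8} - 1.1648 \cdot 10^{6} i$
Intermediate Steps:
$G{\left(p \right)} = \frac{8 p}{3}$
$x = -562$ ($x = 38 \left(-15\right) + \frac{8}{3} \cdot 3 = -570 + 8 = -562$)
$I = \frac{i \sqrt{13265062}}{134}$ ($I = \sqrt{- \frac{23685}{134} - 562} = \sqrt{- \frac{98993}{134}} = \frac{i \sqrt{13265062}}{134} \approx 27.18 i$)
$- \left(I + 14646\right) \left(24126 + 18729\right) = - \left(\frac{i \sqrt{13265062}}{134} + 14646\right) \left(24126 + 18729\right) = - \left(14646 + \frac{i \sqrt{13265062}}{134}\right) 42855 = - (627654330 + \frac{42855 i \sqrt{13265062}}{134}) = -627654330 - \frac{42855 i \sqrt{13265062}}{134}$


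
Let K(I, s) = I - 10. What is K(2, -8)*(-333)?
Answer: 2664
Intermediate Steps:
K(I, s) = -10 + I
K(2, -8)*(-333) = (-10 + 2)*(-333) = -8*(-333) = 2664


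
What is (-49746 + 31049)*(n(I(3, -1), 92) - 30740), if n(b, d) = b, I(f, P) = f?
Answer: 574689689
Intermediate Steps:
(-49746 + 31049)*(n(I(3, -1), 92) - 30740) = (-49746 + 31049)*(3 - 30740) = -18697*(-30737) = 574689689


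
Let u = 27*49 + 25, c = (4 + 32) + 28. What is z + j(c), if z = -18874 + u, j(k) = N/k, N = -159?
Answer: -1121823/64 ≈ -17529.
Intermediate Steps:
c = 64 (c = 36 + 28 = 64)
j(k) = -159/k
u = 1348 (u = 1323 + 25 = 1348)
z = -17526 (z = -18874 + 1348 = -17526)
z + j(c) = -17526 - 159/64 = -1121823/64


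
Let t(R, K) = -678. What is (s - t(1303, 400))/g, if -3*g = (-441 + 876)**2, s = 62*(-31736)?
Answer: 67826/2175 ≈ 31.184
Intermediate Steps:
s = -1967632
g = -63075 (g = -(-441 + 876)**2/3 = -1/3*435**2 = -1/3*189225 = -63075)
(s - t(1303, 400))/g = (-1967632 - 1*(-678))/(-63075) = (-1967632 + 678)*(-1/63075) = -1966954*(-1/63075) = 67826/2175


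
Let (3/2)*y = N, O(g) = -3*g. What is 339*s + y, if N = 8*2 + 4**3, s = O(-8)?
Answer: 24568/3 ≈ 8189.3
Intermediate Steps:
s = 24 (s = -3*(-8) = 24)
N = 80 (N = 16 + 64 = 80)
y = 160/3 (y = (2/3)*80 = 160/3 ≈ 53.333)
339*s + y = 339*24 + 160/3 = 8136 + 160/3 = 24568/3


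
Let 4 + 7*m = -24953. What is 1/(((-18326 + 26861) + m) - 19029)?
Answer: -7/98415 ≈ -7.1127e-5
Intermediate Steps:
m = -24957/7 (m = -4/7 + (1/7)*(-24953) = -4/7 - 24953/7 = -24957/7 ≈ -3565.3)
1/(((-18326 + 26861) + m) - 19029) = 1/(((-18326 + 26861) - 24957/7) - 19029) = 1/((8535 - 24957/7) - 19029) = 1/(34788/7 - 19029) = 1/(-98415/7) = -7/98415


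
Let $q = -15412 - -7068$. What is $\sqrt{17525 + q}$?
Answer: $\sqrt{9181} \approx 95.818$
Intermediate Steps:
$q = -8344$ ($q = -15412 + 7068 = -8344$)
$\sqrt{17525 + q} = \sqrt{17525 - 8344} = \sqrt{9181}$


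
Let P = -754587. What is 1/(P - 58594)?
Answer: -1/813181 ≈ -1.2297e-6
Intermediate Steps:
1/(P - 58594) = 1/(-754587 - 58594) = 1/(-813181) = -1/813181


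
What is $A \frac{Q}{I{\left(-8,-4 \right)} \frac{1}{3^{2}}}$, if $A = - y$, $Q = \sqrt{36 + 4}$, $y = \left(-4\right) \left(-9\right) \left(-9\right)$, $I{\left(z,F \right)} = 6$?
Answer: $972 \sqrt{10} \approx 3073.7$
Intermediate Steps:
$y = -324$ ($y = 36 \left(-9\right) = -324$)
$Q = 2 \sqrt{10}$ ($Q = \sqrt{40} = 2 \sqrt{10} \approx 6.3246$)
$A = 324$ ($A = \left(-1\right) \left(-324\right) = 324$)
$A \frac{Q}{I{\left(-8,-4 \right)} \frac{1}{3^{2}}} = 324 \frac{2 \sqrt{10}}{6 \frac{1}{3^{2}}} = 324 \frac{2 \sqrt{10}}{6 \cdot \frac{1}{9}} = 324 \frac{2 \sqrt{10}}{\frac{2}{3}} = 324 \cdot 2 \sqrt{10} \cdot \frac{3}{2} = 324 \cdot 3 \sqrt{10} = 972 \sqrt{10}$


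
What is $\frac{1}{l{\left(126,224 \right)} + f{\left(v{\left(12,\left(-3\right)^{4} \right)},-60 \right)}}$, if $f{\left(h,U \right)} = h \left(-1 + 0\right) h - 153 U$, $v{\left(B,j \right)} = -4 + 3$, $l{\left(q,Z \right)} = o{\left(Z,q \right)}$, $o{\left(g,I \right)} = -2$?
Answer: $\frac{1}{9177} \approx 0.00010897$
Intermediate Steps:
$l{\left(q,Z \right)} = -2$
$v{\left(B,j \right)} = -1$
$f{\left(h,U \right)} = - h^{2} - 153 U$ ($f{\left(h,U \right)} = h \left(-1\right) h - 153 U = - h h - 153 U = - h^{2} - 153 U$)
$\frac{1}{l{\left(126,224 \right)} + f{\left(v{\left(12,\left(-3\right)^{4} \right)},-60 \right)}} = \frac{1}{-2 - -9179} = \frac{1}{-2 + \left(\left(-1\right) 1 + 9180\right)} = \frac{1}{-2 + \left(-1 + 9180\right)} = \frac{1}{-2 + 9179} = \frac{1}{9177}$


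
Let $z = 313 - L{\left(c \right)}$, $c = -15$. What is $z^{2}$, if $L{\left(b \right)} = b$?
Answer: $107584$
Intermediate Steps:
$z = 328$ ($z = 313 - -15 = 313 + 15 = 328$)
$z^{2} = 328^{2} = 107584$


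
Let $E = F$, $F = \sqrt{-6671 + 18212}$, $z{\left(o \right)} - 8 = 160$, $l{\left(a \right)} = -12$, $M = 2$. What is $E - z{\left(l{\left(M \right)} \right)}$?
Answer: $-168 + \sqrt{11541} \approx -60.571$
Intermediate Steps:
$z{\left(o \right)} = 168$ ($z{\left(o \right)} = 8 + 160 = 168$)
$F = \sqrt{11541} \approx 107.43$
$E = \sqrt{11541} \approx 107.43$
$E - z{\left(l{\left(M \right)} \right)} = \sqrt{11541} - 168 = -168 + \sqrt{11541}$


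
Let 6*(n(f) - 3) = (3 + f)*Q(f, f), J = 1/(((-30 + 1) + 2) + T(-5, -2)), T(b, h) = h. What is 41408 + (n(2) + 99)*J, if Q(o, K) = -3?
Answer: 2401465/58 ≈ 41405.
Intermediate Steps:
J = -1/29 (J = 1/(((-30 + 1) + 2) - 2) = 1/((-29 + 2) - 2) = 1/(-27 - 2) = 1/(-29) = -1/29 ≈ -0.034483)
n(f) = 3/2 - f/2 (n(f) = 3 + ((3 + f)*(-3))/6 = 3 + (-9 - 3*f)/6 = 3 + (-3/2 - f/2) = 3/2 - f/2)
41408 + (n(2) + 99)*J = 41408 + ((3/2 - ½*2) + 99)*(-1/29) = 41408 + ((3/2 - 1) + 99)*(-1/29) = 41408 + (½ + 99)*(-1/29) = 41408 + (199/2)*(-1/29) = 41408 - 199/58 = 2401465/58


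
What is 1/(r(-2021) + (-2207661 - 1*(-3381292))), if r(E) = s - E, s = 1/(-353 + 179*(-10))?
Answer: 2143/2519422235 ≈ 8.5059e-7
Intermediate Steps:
s = -1/2143 (s = 1/(-353 - 1790) = 1/(-2143) = -1/2143 ≈ -0.00046664)
r(E) = -1/2143 - E
1/(r(-2021) + (-2207661 - 1*(-3381292))) = 1/((-1/2143 - 1*(-2021)) + (-2207661 - 1*(-3381292))) = 1/((-1/2143 + 2021) + (-2207661 + 3381292)) = 1/(4331002/2143 + 1173631) = 1/(2519422235/2143) = 2143/2519422235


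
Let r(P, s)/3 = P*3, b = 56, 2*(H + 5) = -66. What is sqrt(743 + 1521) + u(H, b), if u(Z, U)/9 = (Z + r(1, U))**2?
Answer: 7569 + 2*sqrt(566) ≈ 7616.6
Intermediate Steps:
H = -38 (H = -5 + (1/2)*(-66) = -5 - 33 = -38)
r(P, s) = 9*P (r(P, s) = 3*(P*3) = 3*(3*P) = 9*P)
u(Z, U) = 9*(9 + Z)**2 (u(Z, U) = 9*(Z + 9*1)**2 = 9*(Z + 9)**2 = 9*(9 + Z)**2)
sqrt(743 + 1521) + u(H, b) = sqrt(743 + 1521) + 9*(9 - 38)**2 = sqrt(2264) + 9*(-29)**2 = 2*sqrt(566) + 9*841 = 2*sqrt(566) + 7569 = 7569 + 2*sqrt(566)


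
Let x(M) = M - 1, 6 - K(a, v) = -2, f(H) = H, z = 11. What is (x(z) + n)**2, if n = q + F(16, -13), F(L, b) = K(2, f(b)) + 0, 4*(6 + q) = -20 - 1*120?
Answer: 529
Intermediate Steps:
K(a, v) = 8 (K(a, v) = 6 - 1*(-2) = 6 + 2 = 8)
q = -41 (q = -6 + (-20 - 1*120)/4 = -6 + (-20 - 120)/4 = -6 + (1/4)*(-140) = -6 - 35 = -41)
F(L, b) = 8 (F(L, b) = 8 + 0 = 8)
x(M) = -1 + M
n = -33 (n = -41 + 8 = -33)
(x(z) + n)**2 = ((-1 + 11) - 33)**2 = (10 - 33)**2 = (-23)**2 = 529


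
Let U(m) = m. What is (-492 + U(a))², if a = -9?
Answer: 251001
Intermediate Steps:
(-492 + U(a))² = (-492 - 9)² = (-501)² = 251001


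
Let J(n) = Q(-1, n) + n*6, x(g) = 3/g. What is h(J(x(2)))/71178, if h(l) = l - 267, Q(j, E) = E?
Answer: -171/47452 ≈ -0.0036036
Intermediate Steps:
J(n) = 7*n (J(n) = n + n*6 = n + 6*n = 7*n)
h(l) = -267 + l
h(J(x(2)))/71178 = (-267 + 7*(3/2))/71178 = (-267 + 7*(3*(1/2)))*(1/71178) = (-267 + 7*(3/2))*(1/71178) = (-267 + 21/2)*(1/71178) = -513/2*1/71178 = -171/47452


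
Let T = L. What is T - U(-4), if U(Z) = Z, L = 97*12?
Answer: 1168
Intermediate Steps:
L = 1164
T = 1164
T - U(-4) = 1164 - 1*(-4) = 1164 + 4 = 1168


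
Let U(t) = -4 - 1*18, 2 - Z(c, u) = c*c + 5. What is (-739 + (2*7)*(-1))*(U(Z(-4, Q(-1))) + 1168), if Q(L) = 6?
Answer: -862938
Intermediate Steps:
Z(c, u) = -3 - c**2 (Z(c, u) = 2 - (c*c + 5) = 2 - (c**2 + 5) = 2 - (5 + c**2) = 2 + (-5 - c**2) = -3 - c**2)
U(t) = -22 (U(t) = -4 - 18 = -22)
(-739 + (2*7)*(-1))*(U(Z(-4, Q(-1))) + 1168) = (-739 + (2*7)*(-1))*(-22 + 1168) = (-739 + 14*(-1))*1146 = (-739 - 14)*1146 = -753*1146 = -862938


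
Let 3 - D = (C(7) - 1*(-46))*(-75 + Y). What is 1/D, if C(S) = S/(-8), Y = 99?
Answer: -1/1080 ≈ -0.00092593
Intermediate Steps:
C(S) = -S/8 (C(S) = S*(-1/8) = -S/8)
D = -1080 (D = 3 - (-1/8*7 - 1*(-46))*(-75 + 99) = 3 - (-7/8 + 46)*24 = 3 - 361*24/8 = 3 - 1*1083 = 3 - 1083 = -1080)
1/D = 1/(-1080) = -1/1080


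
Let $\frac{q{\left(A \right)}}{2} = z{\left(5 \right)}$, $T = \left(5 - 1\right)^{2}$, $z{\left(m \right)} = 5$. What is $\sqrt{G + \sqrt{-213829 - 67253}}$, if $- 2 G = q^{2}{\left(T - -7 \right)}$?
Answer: $\sqrt{-50 + i \sqrt{281082}} \approx 15.533 + 17.066 i$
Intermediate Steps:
$T = 16$ ($T = 4^{2} = 16$)
$q{\left(A \right)} = 10$ ($q{\left(A \right)} = 2 \cdot 5 = 10$)
$G = -50$ ($G = - \frac{10^{2}}{2} = \left(- \frac{1}{2}\right) 100 = -50$)
$\sqrt{G + \sqrt{-213829 - 67253}} = \sqrt{-50 + \sqrt{-213829 - 67253}} = \sqrt{-50 + \sqrt{-281082}} = \sqrt{-50 + i \sqrt{281082}}$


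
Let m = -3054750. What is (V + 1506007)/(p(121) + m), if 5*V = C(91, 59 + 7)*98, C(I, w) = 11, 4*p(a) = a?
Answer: -30124452/61094395 ≈ -0.49308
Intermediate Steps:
p(a) = a/4
V = 1078/5 (V = (11*98)/5 = (1/5)*1078 = 1078/5 ≈ 215.60)
(V + 1506007)/(p(121) + m) = (1078/5 + 1506007)/((1/4)*121 - 3054750) = 7531113/(5*(121/4 - 3054750)) = 7531113/(5*(-12218879/4)) = (7531113/5)*(-4/12218879) = -30124452/61094395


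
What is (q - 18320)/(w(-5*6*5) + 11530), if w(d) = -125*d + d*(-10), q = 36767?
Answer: 18447/31780 ≈ 0.58046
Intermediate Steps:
w(d) = -135*d (w(d) = -125*d - 10*d = -135*d)
(q - 18320)/(w(-5*6*5) + 11530) = (36767 - 18320)/(-135*(-5*6)*5 + 11530) = 18447/(-(-4050)*5 + 11530) = 18447/(-135*(-150) + 11530) = 18447/(20250 + 11530) = 18447/31780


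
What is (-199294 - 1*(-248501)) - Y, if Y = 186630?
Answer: -137423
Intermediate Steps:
(-199294 - 1*(-248501)) - Y = (-199294 - 1*(-248501)) - 1*186630 = (-199294 + 248501) - 186630 = 49207 - 186630 = -137423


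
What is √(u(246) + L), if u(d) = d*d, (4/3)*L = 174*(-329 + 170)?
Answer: 3*√17674/2 ≈ 199.42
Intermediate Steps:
L = -41499/2 (L = 3*(174*(-329 + 170))/4 = 3*(174*(-159))/4 = (¾)*(-27666) = -41499/2 ≈ -20750.)
u(d) = d²
√(u(246) + L) = √(246² - 41499/2) = √(60516 - 41499/2) = √(79533/2) = 3*√17674/2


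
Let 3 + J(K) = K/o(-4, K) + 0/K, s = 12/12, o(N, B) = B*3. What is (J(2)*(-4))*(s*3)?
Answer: 32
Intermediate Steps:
o(N, B) = 3*B
s = 1 (s = 12*(1/12) = 1)
J(K) = -8/3 (J(K) = -3 + (K/((3*K)) + 0/K) = -3 + (K*(1/(3*K)) + 0) = -3 + (⅓ + 0) = -3 + ⅓ = -8/3)
(J(2)*(-4))*(s*3) = (-8/3*(-4))*(1*3) = (32/3)*3 = 32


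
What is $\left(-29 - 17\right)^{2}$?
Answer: $2116$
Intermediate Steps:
$\left(-29 - 17\right)^{2} = \left(-46\right)^{2} = 2116$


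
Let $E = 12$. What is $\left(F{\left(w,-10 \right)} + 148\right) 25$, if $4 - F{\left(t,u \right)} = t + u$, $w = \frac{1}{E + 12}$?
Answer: $\frac{97175}{24} \approx 4049.0$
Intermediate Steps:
$w = \frac{1}{24}$ ($w = \frac{1}{12 + 12} = \frac{1}{24} \approx 0.041667$)
$F{\left(t,u \right)} = 4 - t - u$ ($F{\left(t,u \right)} = 4 - \left(t + u\right) = 4 - t - u$)
$\left(F{\left(w,-10 \right)} + 148\right) 25 = \left(\left(4 - \frac{1}{24} - -10\right) + 148\right) 25 = \left(\left(4 - \frac{1}{24} + 10\right) + 148\right) 25 = \left(\frac{335}{24} + 148\right) 25 = \frac{3887}{24} \cdot 25 = \frac{97175}{24}$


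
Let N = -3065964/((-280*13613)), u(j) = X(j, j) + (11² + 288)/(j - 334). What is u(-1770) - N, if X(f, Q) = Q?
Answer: -1775357755027/1002461320 ≈ -1771.0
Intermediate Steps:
u(j) = j + 409/(-334 + j) (u(j) = j + (11² + 288)/(j - 334) = j + (121 + 288)/(-334 + j) = j + 409/(-334 + j))
N = 766491/952910 (N = -3065964/(-3811640) = -3065964*(-1/3811640) = 766491/952910 ≈ 0.80437)
u(-1770) - N = (409 + (-1770)² - 334*(-1770))/(-334 - 1770) - 1*766491/952910 = (409 + 3132900 + 591180)/(-2104) - 766491/952910 = -1/2104*3724489 - 766491/952910 = -3724489/2104 - 766491/952910 = -1775357755027/1002461320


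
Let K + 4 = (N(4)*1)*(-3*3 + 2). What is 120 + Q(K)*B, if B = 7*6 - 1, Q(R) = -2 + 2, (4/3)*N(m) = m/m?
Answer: 120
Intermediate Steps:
N(m) = ¾ (N(m) = 3*(m/m)/4 = (¾)*1 = ¾)
K = -37/4 (K = -4 + ((¾)*1)*(-3*3 + 2) = -4 + 3*(-9 + 2)/4 = -4 + (¾)*(-7) = -4 - 21/4 = -37/4 ≈ -9.2500)
Q(R) = 0
B = 41 (B = 42 - 1 = 41)
120 + Q(K)*B = 120 + 0*41 = 120 + 0 = 120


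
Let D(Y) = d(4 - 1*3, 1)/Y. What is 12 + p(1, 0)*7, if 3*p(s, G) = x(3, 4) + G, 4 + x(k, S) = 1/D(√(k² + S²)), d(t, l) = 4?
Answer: 67/12 ≈ 5.5833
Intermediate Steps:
D(Y) = 4/Y
x(k, S) = -4 + √(S² + k²)/4 (x(k, S) = -4 + 1/(4/(√(k² + S²))) = -4 + 1/(4/(√(S² + k²))) = -4 + 1/(4/√(S² + k²)) = -4 + √(S² + k²)/4)
p(s, G) = -11/12 + G/3 (p(s, G) = ((-4 + √(4² + 3²)/4) + G)/3 = ((-4 + √(16 + 9)/4) + G)/3 = ((-4 + √25/4) + G)/3 = ((-4 + (¼)*5) + G)/3 = ((-4 + 5/4) + G)/3 = (-11/4 + G)/3 = -11/12 + G/3)
12 + p(1, 0)*7 = 12 + (-11/12 + (⅓)*0)*7 = 12 + (-11/12 + 0)*7 = 12 - 11/12*7 = 12 - 77/12 = 67/12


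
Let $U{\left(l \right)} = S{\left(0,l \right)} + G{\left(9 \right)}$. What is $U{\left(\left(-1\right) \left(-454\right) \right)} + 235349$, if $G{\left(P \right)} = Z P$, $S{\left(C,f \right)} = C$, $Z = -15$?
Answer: $235214$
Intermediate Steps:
$G{\left(P \right)} = - 15 P$
$U{\left(l \right)} = -135$ ($U{\left(l \right)} = 0 - 135 = -135$)
$U{\left(\left(-1\right) \left(-454\right) \right)} + 235349 = -135 + 235349 = 235214$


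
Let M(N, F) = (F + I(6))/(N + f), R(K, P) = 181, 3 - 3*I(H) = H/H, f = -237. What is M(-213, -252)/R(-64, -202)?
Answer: 377/122175 ≈ 0.0030857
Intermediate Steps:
I(H) = ⅔ (I(H) = 1 - H/(3*H) = 1 - ⅓*1 = 1 - ⅓ = ⅔)
M(N, F) = (⅔ + F)/(-237 + N) (M(N, F) = (F + ⅔)/(N - 237) = (⅔ + F)/(-237 + N))
M(-213, -252)/R(-64, -202) = ((⅔ - 252)/(-237 - 213))/181 = (-754/3/(-450))*(1/181) = -1/450*(-754/3)*(1/181) = (377/675)*(1/181) = 377/122175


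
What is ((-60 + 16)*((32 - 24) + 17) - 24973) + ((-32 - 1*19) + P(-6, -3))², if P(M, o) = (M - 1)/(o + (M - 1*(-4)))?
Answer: -590321/25 ≈ -23613.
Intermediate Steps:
P(M, o) = (-1 + M)/(4 + M + o) (P(M, o) = (-1 + M)/(o + (M + 4)) = (-1 + M)/(o + (4 + M)) = (-1 + M)/(4 + M + o))
((-60 + 16)*((32 - 24) + 17) - 24973) + ((-32 - 1*19) + P(-6, -3))² = ((-60 + 16)*((32 - 24) + 17) - 24973) + ((-32 - 1*19) + (-1 - 6)/(4 - 6 - 3))² = (-44*(8 + 17) - 24973) + ((-32 - 19) - 7/(-5))² = (-44*25 - 24973) + (-51 - ⅕*(-7))² = (-1100 - 24973) + (-51 + 7/5)² = -26073 + (-248/5)² = -26073 + 61504/25 = -590321/25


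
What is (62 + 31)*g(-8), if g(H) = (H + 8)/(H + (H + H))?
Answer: 0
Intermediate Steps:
g(H) = (8 + H)/(3*H) (g(H) = (8 + H)/(H + 2*H) = (8 + H)/((3*H)) = (8 + H)*(1/(3*H)) = (8 + H)/(3*H))
(62 + 31)*g(-8) = (62 + 31)*((⅓)*(8 - 8)/(-8)) = 93*((⅓)*(-⅛)*0) = 93*0 = 0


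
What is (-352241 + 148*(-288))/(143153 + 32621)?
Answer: -394865/175774 ≈ -2.2464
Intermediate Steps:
(-352241 + 148*(-288))/(143153 + 32621) = (-352241 - 42624)/175774 = -394865*1/175774 = -394865/175774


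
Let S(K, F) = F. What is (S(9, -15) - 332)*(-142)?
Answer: 49274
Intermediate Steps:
(S(9, -15) - 332)*(-142) = (-15 - 332)*(-142) = -347*(-142) = 49274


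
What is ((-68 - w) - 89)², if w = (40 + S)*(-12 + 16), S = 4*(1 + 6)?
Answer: 184041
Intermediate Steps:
S = 28 (S = 4*7 = 28)
w = 272 (w = (40 + 28)*(-12 + 16) = 68*4 = 272)
((-68 - w) - 89)² = ((-68 - 1*272) - 89)² = ((-68 - 272) - 89)² = (-340 - 89)² = (-429)² = 184041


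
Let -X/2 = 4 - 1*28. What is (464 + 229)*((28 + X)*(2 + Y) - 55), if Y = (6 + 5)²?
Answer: 6440049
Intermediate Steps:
Y = 121 (Y = 11² = 121)
X = 48 (X = -2*(4 - 1*28) = -2*(4 - 28) = -2*(-24) = 48)
(464 + 229)*((28 + X)*(2 + Y) - 55) = (464 + 229)*((28 + 48)*(2 + 121) - 55) = 693*(76*123 - 55) = 693*(9348 - 55) = 693*9293 = 6440049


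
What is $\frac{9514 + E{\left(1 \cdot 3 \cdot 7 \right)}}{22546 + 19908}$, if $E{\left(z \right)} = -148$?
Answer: $\frac{4683}{21227} \approx 0.22062$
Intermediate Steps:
$\frac{9514 + E{\left(1 \cdot 3 \cdot 7 \right)}}{22546 + 19908} = \frac{9514 - 148}{22546 + 19908} = \frac{9366}{42454} = 9366 \cdot \frac{1}{42454} = \frac{4683}{21227}$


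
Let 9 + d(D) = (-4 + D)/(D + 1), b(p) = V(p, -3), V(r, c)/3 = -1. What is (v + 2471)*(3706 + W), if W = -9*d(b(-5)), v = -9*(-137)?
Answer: 13910372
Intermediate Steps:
V(r, c) = -3 (V(r, c) = 3*(-1) = -3)
b(p) = -3
v = 1233
d(D) = -9 + (-4 + D)/(1 + D) (d(D) = -9 + (-4 + D)/(D + 1) = -9 + (-4 + D)/(1 + D))
W = 99/2 (W = -9*(-13 - 8*(-3))/(1 - 3) = -9*(-13 + 24)/(-2) = -(-9)*11/2 = -9*(-11/2) = 99/2 ≈ 49.500)
(v + 2471)*(3706 + W) = (1233 + 2471)*(3706 + 99/2) = 3704*(7511/2) = 13910372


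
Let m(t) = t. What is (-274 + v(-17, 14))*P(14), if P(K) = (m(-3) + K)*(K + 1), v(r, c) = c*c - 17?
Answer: -15675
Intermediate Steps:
v(r, c) = -17 + c² (v(r, c) = c² - 17 = -17 + c²)
P(K) = (1 + K)*(-3 + K) (P(K) = (-3 + K)*(K + 1) = (-3 + K)*(1 + K) = (1 + K)*(-3 + K))
(-274 + v(-17, 14))*P(14) = (-274 + (-17 + 14²))*(-3 + 14² - 2*14) = (-274 + (-17 + 196))*(-3 + 196 - 28) = (-274 + 179)*165 = -95*165 = -15675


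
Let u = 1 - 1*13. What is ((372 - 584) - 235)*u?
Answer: 5364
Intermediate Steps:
u = -12 (u = 1 - 13 = -12)
((372 - 584) - 235)*u = ((372 - 584) - 235)*(-12) = (-212 - 235)*(-12) = -447*(-12) = 5364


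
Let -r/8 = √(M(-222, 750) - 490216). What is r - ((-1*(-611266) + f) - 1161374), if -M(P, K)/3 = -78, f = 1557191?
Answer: -1007083 - 8*I*√489982 ≈ -1.0071e+6 - 5599.9*I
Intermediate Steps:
M(P, K) = 234 (M(P, K) = -3*(-78) = 234)
r = -8*I*√489982 (r = -8*√(234 - 490216) = -8*I*√489982 ≈ -5599.9*I)
r - ((-1*(-611266) + f) - 1161374) = -8*I*√489982 - ((-1*(-611266) + 1557191) - 1161374) = -8*I*√489982 - ((611266 + 1557191) - 1161374) = -8*I*√489982 - (2168457 - 1161374) = -8*I*√489982 - 1*1007083 = -8*I*√489982 - 1007083 = -1007083 - 8*I*√489982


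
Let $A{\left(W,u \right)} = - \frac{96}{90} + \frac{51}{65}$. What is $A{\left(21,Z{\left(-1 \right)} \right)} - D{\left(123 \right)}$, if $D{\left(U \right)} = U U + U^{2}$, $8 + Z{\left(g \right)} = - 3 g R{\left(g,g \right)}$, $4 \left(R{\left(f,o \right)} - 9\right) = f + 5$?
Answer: $- \frac{1180073}{39} \approx -30258.0$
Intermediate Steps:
$R{\left(f,o \right)} = \frac{41}{4} + \frac{f}{4}$ ($R{\left(f,o \right)} = 9 + \frac{f + 5}{4} = 9 + \frac{5 + f}{4} = 9 + \left(\frac{5}{4} + \frac{f}{4}\right) = \frac{41}{4} + \frac{f}{4}$)
$Z{\left(g \right)} = -8 - 3 g \left(\frac{41}{4} + \frac{g}{4}\right)$ ($Z{\left(g \right)} = -8 + - 3 g \left(\frac{41}{4} + \frac{g}{4}\right) = -8 - 3 g \left(\frac{41}{4} + \frac{g}{4}\right)$)
$D{\left(U \right)} = 2 U^{2}$ ($D{\left(U \right)} = U^{2} + U^{2} = 2 U^{2}$)
$A{\left(W,u \right)} = - \frac{11}{39}$ ($A{\left(W,u \right)} = \left(-96\right) \frac{1}{90} + 51 \cdot \frac{1}{65} = - \frac{16}{15} + \frac{51}{65} = - \frac{11}{39}$)
$A{\left(21,Z{\left(-1 \right)} \right)} - D{\left(123 \right)} = - \frac{11}{39} - 2 \cdot 123^{2} = - \frac{11}{39} - 2 \cdot 15129 = - \frac{11}{39} - 30258 = - \frac{1180073}{39}$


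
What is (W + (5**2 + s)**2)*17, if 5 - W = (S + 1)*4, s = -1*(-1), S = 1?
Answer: 11441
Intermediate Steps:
s = 1
W = -3 (W = 5 - (1 + 1)*4 = 5 - 2*4 = 5 - 1*8 = 5 - 8 = -3)
(W + (5**2 + s)**2)*17 = (-3 + (5**2 + 1)**2)*17 = (-3 + (25 + 1)**2)*17 = (-3 + 26**2)*17 = (-3 + 676)*17 = 673*17 = 11441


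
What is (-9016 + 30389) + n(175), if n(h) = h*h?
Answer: 51998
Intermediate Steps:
n(h) = h²
(-9016 + 30389) + n(175) = (-9016 + 30389) + 175² = 21373 + 30625 = 51998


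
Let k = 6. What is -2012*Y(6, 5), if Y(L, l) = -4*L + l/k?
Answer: 139834/3 ≈ 46611.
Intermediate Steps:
Y(L, l) = -4*L + l/6
-2012*Y(6, 5) = -2012*(-4*6 + (1/6)*5) = -2012*(-24 + 5/6) = -2012*(-139/6) = 139834/3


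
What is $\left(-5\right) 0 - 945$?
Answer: $-945$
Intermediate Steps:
$\left(-5\right) 0 - 945 = 0 - 945 = -945$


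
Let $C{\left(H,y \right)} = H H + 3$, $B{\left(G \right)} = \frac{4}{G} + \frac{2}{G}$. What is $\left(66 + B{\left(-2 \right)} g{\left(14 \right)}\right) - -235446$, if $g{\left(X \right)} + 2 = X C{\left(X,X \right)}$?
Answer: $227160$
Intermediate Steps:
$B{\left(G \right)} = \frac{6}{G}$
$C{\left(H,y \right)} = 3 + H^{2}$ ($C{\left(H,y \right)} = H^{2} + 3 = 3 + H^{2}$)
$g{\left(X \right)} = -2 + X \left(3 + X^{2}\right)$
$\left(66 + B{\left(-2 \right)} g{\left(14 \right)}\right) - -235446 = \left(66 + \frac{6}{-2} \left(-2 + 14 \left(3 + 14^{2}\right)\right)\right) - -235446 = \left(66 + 6 \left(- \frac{1}{2}\right) \left(-2 + 14 \left(3 + 196\right)\right)\right) + 235446 = \left(66 - 3 \left(-2 + 14 \cdot 199\right)\right) + 235446 = \left(66 - 3 \left(-2 + 2786\right)\right) + 235446 = \left(66 - 8352\right) + 235446 = -8286 + 235446 = 227160$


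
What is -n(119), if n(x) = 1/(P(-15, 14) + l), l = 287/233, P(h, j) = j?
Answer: -233/3549 ≈ -0.065652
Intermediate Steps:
l = 287/233 (l = 287*(1/233) = 287/233 ≈ 1.2318)
n(x) = 233/3549 (n(x) = 1/(14 + 287/233) = 1/(3549/233) = 233/3549)
-n(119) = -1*233/3549 = -233/3549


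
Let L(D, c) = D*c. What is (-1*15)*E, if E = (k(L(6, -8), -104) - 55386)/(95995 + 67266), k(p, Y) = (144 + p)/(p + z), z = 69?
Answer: 5815050/1142827 ≈ 5.0883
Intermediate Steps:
k(p, Y) = (144 + p)/(69 + p) (k(p, Y) = (144 + p)/(p + 69) = (144 + p)/(69 + p))
E = -387670/1142827 (E = ((144 + 6*(-8))/(69 + 6*(-8)) - 55386)/(95995 + 67266) = ((144 - 48)/(69 - 48) - 55386)/163261 = (96/21 - 55386)*(1/163261) = ((1/21)*96 - 55386)*(1/163261) = (32/7 - 55386)*(1/163261) = -387670/7*1/163261 = -387670/1142827 ≈ -0.33922)
(-1*15)*E = -1*15*(-387670/1142827) = -15*(-387670/1142827) = 5815050/1142827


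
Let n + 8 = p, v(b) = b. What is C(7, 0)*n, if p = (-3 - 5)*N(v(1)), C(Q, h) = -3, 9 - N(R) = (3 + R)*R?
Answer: 144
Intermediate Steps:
N(R) = 9 - R*(3 + R) (N(R) = 9 - (3 + R)*R = 9 - R*(3 + R))
p = -40 (p = (-3 - 5)*(9 - 1*1² - 3*1) = -8*(9 - 1*1 - 3) = -8*(9 - 1 - 3) = -8*5 = -40)
n = -48 (n = -8 - 40 = -48)
C(7, 0)*n = -3*(-48) = 144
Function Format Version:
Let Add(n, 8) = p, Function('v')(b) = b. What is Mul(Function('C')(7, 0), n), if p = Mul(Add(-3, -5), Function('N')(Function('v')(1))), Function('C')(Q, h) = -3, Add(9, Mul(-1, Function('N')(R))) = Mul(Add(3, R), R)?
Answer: 144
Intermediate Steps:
Function('N')(R) = Add(9, Mul(-1, R, Add(3, R))) (Function('N')(R) = Add(9, Mul(-1, Mul(Add(3, R), R))) = Add(9, Mul(-1, Mul(R, Add(3, R)))) = Add(9, Mul(-1, R, Add(3, R))))
p = -40 (p = Mul(Add(-3, -5), Add(9, Mul(-1, Pow(1, 2)), Mul(-3, 1))) = Mul(-8, Add(9, Mul(-1, 1), -3)) = Mul(-8, Add(9, -1, -3)) = Mul(-8, 5) = -40)
n = -48 (n = Add(-8, -40) = -48)
Mul(Function('C')(7, 0), n) = Mul(-3, -48) = 144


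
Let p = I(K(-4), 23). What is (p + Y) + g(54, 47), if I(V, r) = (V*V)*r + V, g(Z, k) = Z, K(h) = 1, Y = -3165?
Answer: -3087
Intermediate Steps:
I(V, r) = V + r*V² (I(V, r) = V²*r + V = r*V² + V = V + r*V²)
p = 24 (p = 1*(1 + 1*23) = 1*(1 + 23) = 1*24 = 24)
(p + Y) + g(54, 47) = (24 - 3165) + 54 = -3141 + 54 = -3087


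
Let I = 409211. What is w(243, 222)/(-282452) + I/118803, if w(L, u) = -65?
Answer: 115590187567/33556144956 ≈ 3.4447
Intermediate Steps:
w(243, 222)/(-282452) + I/118803 = -65/(-282452) + 409211/118803 = -65*(-1/282452) + 409211*(1/118803) = 65/282452 + 409211/118803 = 115590187567/33556144956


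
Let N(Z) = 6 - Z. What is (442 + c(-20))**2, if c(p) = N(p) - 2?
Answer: 217156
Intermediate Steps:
c(p) = 4 - p (c(p) = (6 - p) - 2 = 4 - p)
(442 + c(-20))**2 = (442 + (4 - 1*(-20)))**2 = (442 + (4 + 20))**2 = (442 + 24)**2 = 466**2 = 217156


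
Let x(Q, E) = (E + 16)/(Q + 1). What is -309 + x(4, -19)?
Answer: -1548/5 ≈ -309.60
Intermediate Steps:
x(Q, E) = (16 + E)/(1 + Q)
-309 + x(4, -19) = -309 + (16 - 19)/(1 + 4) = -309 - 3/5 = -309 + (⅕)*(-3) = -309 - ⅗ = -1548/5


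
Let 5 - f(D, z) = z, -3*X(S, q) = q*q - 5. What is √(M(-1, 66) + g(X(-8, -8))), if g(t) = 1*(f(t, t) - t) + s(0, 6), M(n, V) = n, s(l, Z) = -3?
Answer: 11*√3/3 ≈ 6.3509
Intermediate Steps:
X(S, q) = 5/3 - q²/3 (X(S, q) = -(q*q - 5)/3 = -(q² - 5)/3 = -(-5 + q²)/3 = 5/3 - q²/3)
f(D, z) = 5 - z
g(t) = 2 - 2*t (g(t) = 1*((5 - t) - t) - 3 = 1*(5 - 2*t) - 3 = (5 - 2*t) - 3 = 2 - 2*t)
√(M(-1, 66) + g(X(-8, -8))) = √(-1 + (2 - 2*(5/3 - ⅓*(-8)²))) = √(-1 + (2 - 2*(5/3 - ⅓*64))) = √(-1 + (2 - 2*(5/3 - 64/3))) = √(-1 + (2 - 2*(-59/3))) = √(-1 + (2 + 118/3)) = √(-1 + 124/3) = √(121/3) = 11*√3/3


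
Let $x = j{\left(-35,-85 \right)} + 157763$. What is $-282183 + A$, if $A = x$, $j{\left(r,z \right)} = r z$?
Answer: $-121445$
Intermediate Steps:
$x = 160738$ ($x = \left(-35\right) \left(-85\right) + 157763 = 2975 + 157763 = 160738$)
$A = 160738$
$-282183 + A = -282183 + 160738 = -121445$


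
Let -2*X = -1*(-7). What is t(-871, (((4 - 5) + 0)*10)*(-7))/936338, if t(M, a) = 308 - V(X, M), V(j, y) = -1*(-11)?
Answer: 297/936338 ≈ 0.00031719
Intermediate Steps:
X = -7/2 (X = -(-1)*(-7)/2 = -½*7 = -7/2 ≈ -3.5000)
V(j, y) = 11
t(M, a) = 297 (t(M, a) = 308 - 1*11 = 308 - 11 = 297)
t(-871, (((4 - 5) + 0)*10)*(-7))/936338 = 297/936338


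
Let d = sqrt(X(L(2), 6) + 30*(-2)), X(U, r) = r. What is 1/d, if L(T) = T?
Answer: -I*sqrt(6)/18 ≈ -0.13608*I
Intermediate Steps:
d = 3*I*sqrt(6) (d = sqrt(6 + 30*(-2)) = sqrt(6 - 60) = sqrt(-54) = 3*I*sqrt(6) ≈ 7.3485*I)
1/d = 1/(3*I*sqrt(6)) = -I*sqrt(6)/18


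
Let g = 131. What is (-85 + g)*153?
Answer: 7038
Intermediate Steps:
(-85 + g)*153 = (-85 + 131)*153 = 46*153 = 7038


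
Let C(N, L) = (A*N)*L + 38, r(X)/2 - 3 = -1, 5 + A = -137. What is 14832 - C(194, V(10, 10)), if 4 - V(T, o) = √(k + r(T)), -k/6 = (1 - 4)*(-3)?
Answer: 124986 - 137740*I*√2 ≈ 1.2499e+5 - 1.9479e+5*I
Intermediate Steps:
A = -142 (A = -5 - 137 = -142)
r(X) = 4 (r(X) = 6 + 2*(-1) = 6 - 2 = 4)
k = -54 (k = -6*(1 - 4)*(-3) = -(-18)*(-3) = -6*9 = -54)
V(T, o) = 4 - 5*I*√2 (V(T, o) = 4 - √(-54 + 4) = 4 - √(-50) = 4 - 5*I*√2)
C(N, L) = 38 - 142*L*N (C(N, L) = (-142*N)*L + 38 = -142*L*N + 38 = 38 - 142*L*N)
14832 - C(194, V(10, 10)) = 14832 - (38 - 142*(4 - 5*I*√2)*194) = 14832 - (38 + (-110192 + 137740*I*√2)) = 14832 - (-110154 + 137740*I*√2) = 14832 + (110154 - 137740*I*√2) = 124986 - 137740*I*√2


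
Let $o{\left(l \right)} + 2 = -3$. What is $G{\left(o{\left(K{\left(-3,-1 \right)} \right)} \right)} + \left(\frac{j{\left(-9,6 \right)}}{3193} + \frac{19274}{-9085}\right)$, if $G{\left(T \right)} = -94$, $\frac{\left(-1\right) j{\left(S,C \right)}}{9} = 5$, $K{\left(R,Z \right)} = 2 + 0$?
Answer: $- \frac{121249599}{1261235} \approx -96.136$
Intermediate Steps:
$K{\left(R,Z \right)} = 2$
$j{\left(S,C \right)} = -45$ ($j{\left(S,C \right)} = \left(-9\right) 5 = -45$)
$o{\left(l \right)} = -5$ ($o{\left(l \right)} = -2 - 3 = -5$)
$G{\left(o{\left(K{\left(-3,-1 \right)} \right)} \right)} + \left(\frac{j{\left(-9,6 \right)}}{3193} + \frac{19274}{-9085}\right) = -94 + \left(- \frac{45}{3193} + \frac{19274}{-9085}\right) = -94 + \left(\left(-45\right) \frac{1}{3193} + 19274 \left(- \frac{1}{9085}\right)\right) = -94 - \frac{2693509}{1261235} = - \frac{121249599}{1261235}$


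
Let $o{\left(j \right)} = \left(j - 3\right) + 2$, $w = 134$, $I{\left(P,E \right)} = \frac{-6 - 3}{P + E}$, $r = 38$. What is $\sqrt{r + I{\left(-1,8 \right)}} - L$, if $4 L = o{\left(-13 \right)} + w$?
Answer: $-30 + \frac{\sqrt{1799}}{7} \approx -23.941$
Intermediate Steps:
$I{\left(P,E \right)} = - \frac{9}{E + P}$
$o{\left(j \right)} = -1 + j$ ($o{\left(j \right)} = \left(-3 + j\right) + 2 = -1 + j$)
$L = 30$ ($L = \frac{\left(-1 - 13\right) + 134}{4} = \frac{-14 + 134}{4} = \frac{1}{4} \cdot 120 = 30$)
$\sqrt{r + I{\left(-1,8 \right)}} - L = \sqrt{38 - \frac{9}{8 - 1}} - 30 = \sqrt{38 - \frac{9}{7}} - 30 = \sqrt{\frac{257}{7}} - 30 = \frac{\sqrt{1799}}{7} - 30 = -30 + \frac{\sqrt{1799}}{7}$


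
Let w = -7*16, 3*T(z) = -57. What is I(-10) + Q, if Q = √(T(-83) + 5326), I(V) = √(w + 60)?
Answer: √5307 + 2*I*√13 ≈ 72.849 + 7.2111*I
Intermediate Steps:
T(z) = -19 (T(z) = (⅓)*(-57) = -19)
w = -112
I(V) = 2*I*√13 (I(V) = √(-112 + 60) = √(-52) = 2*I*√13)
Q = √5307 (Q = √(-19 + 5326) = √5307 ≈ 72.849)
I(-10) + Q = 2*I*√13 + √5307 = √5307 + 2*I*√13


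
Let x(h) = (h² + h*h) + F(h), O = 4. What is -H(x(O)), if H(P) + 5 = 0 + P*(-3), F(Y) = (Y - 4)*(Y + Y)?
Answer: 101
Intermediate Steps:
F(Y) = 2*Y*(-4 + Y) (F(Y) = (-4 + Y)*(2*Y) = 2*Y*(-4 + Y))
x(h) = 2*h² + 2*h*(-4 + h) (x(h) = (h² + h*h) + 2*h*(-4 + h) = (h² + h²) + 2*h*(-4 + h) = 2*h² + 2*h*(-4 + h))
H(P) = -5 - 3*P (H(P) = -5 + (0 + P*(-3)) = -5 + (0 - 3*P) = -5 - 3*P)
-H(x(O)) = -(-5 - 12*4*(-2 + 4)) = -(-5 - 12*4*2) = -(-5 - 3*32) = -(-5 - 96) = -1*(-101) = 101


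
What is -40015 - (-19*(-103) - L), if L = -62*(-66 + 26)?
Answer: -39492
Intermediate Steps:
L = 2480 (L = -62*(-40) = 2480)
-40015 - (-19*(-103) - L) = -40015 - (-19*(-103) - 1*2480) = -40015 - (1957 - 2480) = -40015 - 1*(-523) = -40015 + 523 = -39492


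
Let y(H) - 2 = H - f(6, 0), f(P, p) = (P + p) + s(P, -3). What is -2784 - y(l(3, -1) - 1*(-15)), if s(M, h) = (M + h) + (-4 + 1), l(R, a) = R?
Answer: -2798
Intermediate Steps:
s(M, h) = -3 + M + h (s(M, h) = (M + h) - 3 = -3 + M + h)
f(P, p) = -6 + p + 2*P (f(P, p) = (P + p) + (-3 + P - 3) = (P + p) + (-6 + P) = -6 + p + 2*P)
y(H) = -4 + H (y(H) = 2 + (H - (-6 + 0 + 2*6)) = 2 + (H - (-6 + 0 + 12)) = 2 + (H - 1*6) = 2 + (H - 6) = 2 + (-6 + H) = -4 + H)
-2784 - y(l(3, -1) - 1*(-15)) = -2784 - (-4 + (3 - 1*(-15))) = -2784 - (-4 + (3 + 15)) = -2784 - (-4 + 18) = -2784 - 1*14 = -2784 - 14 = -2798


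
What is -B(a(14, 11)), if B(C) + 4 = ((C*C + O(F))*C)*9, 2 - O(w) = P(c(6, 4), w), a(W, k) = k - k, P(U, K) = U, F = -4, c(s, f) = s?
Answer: 4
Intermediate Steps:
a(W, k) = 0
O(w) = -4 (O(w) = 2 - 1*6 = 2 - 6 = -4)
B(C) = -4 + 9*C*(-4 + C²) (B(C) = -4 + ((C*C - 4)*C)*9 = -4 + ((C² - 4)*C)*9 = -4 + ((-4 + C²)*C)*9 = -4 + (C*(-4 + C²))*9 = -4 + 9*C*(-4 + C²))
-B(a(14, 11)) = -(-4 - 36*0 + 9*0³) = -(-4 + 0 + 9*0) = -(-4 + 0 + 0) = -1*(-4) = 4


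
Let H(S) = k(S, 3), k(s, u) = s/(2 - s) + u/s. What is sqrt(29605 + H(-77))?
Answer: sqrt(1095433021067)/6083 ≈ 172.06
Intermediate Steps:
H(S) = (-6 - S**2 + 3*S)/(S*(-2 + S)) (H(S) = (-S**2 - 2*3 + S*3)/(S*(-2 + S)) = (-S**2 - 6 + 3*S)/(S*(-2 + S)) = (-6 - S**2 + 3*S)/(S*(-2 + S)))
sqrt(29605 + H(-77)) = sqrt(29605 + (-6 - 1*(-77)**2 + 3*(-77))/((-77)*(-2 - 77))) = sqrt(29605 - 1/77*(-6 - 1*5929 - 231)/(-79)) = sqrt(29605 - 1/77*(-1/79)*(-6 - 5929 - 231)) = sqrt(29605 - 1/77*(-1/79)*(-6166)) = sqrt(29605 - 6166/6083) = sqrt(180081049/6083) = sqrt(1095433021067)/6083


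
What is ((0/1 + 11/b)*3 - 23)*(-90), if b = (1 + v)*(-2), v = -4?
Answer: 1575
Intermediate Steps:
b = 6 (b = (1 - 4)*(-2) = -3*(-2) = 6)
((0/1 + 11/b)*3 - 23)*(-90) = ((0/1 + 11/6)*3 - 23)*(-90) = ((0*1 + 11*(1/6))*3 - 23)*(-90) = ((0 + 11/6)*3 - 23)*(-90) = ((11/6)*3 - 23)*(-90) = (11/2 - 23)*(-90) = -35/2*(-90) = 1575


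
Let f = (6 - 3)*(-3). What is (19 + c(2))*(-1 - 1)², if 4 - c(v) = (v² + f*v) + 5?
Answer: 128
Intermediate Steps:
f = -9 (f = 3*(-3) = -9)
c(v) = -1 - v² + 9*v (c(v) = 4 - ((v² - 9*v) + 5) = 4 - (5 + v² - 9*v) = 4 + (-5 - v² + 9*v) = -1 - v² + 9*v)
(19 + c(2))*(-1 - 1)² = (19 + (-1 - 1*2² + 9*2))*(-1 - 1)² = (19 + (-1 - 1*4 + 18))*(-2)² = (19 + (-1 - 4 + 18))*4 = (19 + 13)*4 = 32*4 = 128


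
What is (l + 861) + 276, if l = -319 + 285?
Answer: 1103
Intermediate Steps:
l = -34
(l + 861) + 276 = (-34 + 861) + 276 = 827 + 276 = 1103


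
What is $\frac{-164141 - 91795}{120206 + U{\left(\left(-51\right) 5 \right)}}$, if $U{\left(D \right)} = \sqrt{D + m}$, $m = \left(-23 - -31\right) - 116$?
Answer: $- \frac{30765042816}{14449482799} + \frac{2815296 i \sqrt{3}}{14449482799} \approx -2.1291 + 0.00033747 i$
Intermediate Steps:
$m = -108$ ($m = \left(-23 + 31\right) - 116 = 8 - 116 = -108$)
$U{\left(D \right)} = \sqrt{-108 + D}$ ($U{\left(D \right)} = \sqrt{D - 108} = \sqrt{-108 + D}$)
$\frac{-164141 - 91795}{120206 + U{\left(\left(-51\right) 5 \right)}} = \frac{-164141 - 91795}{120206 + \sqrt{-108 - 255}} = - \frac{255936}{120206 + \sqrt{-108 - 255}} = - \frac{255936}{120206 + \sqrt{-363}} = - \frac{255936}{120206 + 11 i \sqrt{3}}$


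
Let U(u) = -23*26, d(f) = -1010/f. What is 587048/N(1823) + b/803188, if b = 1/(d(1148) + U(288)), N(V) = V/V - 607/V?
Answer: 9233770261399042415/10491856898008 ≈ 8.8009e+5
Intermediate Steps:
U(u) = -598
N(V) = 1 - 607/V
b = -574/343757 (b = 1/(-1010/1148 - 598) = 1/(-1010*1/1148 - 598) = 1/(-505/574 - 598) = 1/(-343757/574) = -574/343757 ≈ -0.0016698)
587048/N(1823) + b/803188 = 587048/(((-607 + 1823)/1823)) - 574/343757/803188 = 587048/(((1/1823)*1216)) - 574/343757*1/803188 = 587048/(1216/1823) - 287/138050748658 = 587048*(1823/1216) - 287/138050748658 = 133773563/152 - 287/138050748658 = 9233770261399042415/10491856898008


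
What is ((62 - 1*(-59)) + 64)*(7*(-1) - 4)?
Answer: -2035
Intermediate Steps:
((62 - 1*(-59)) + 64)*(7*(-1) - 4) = ((62 + 59) + 64)*(-7 - 4) = (121 + 64)*(-11) = 185*(-11) = -2035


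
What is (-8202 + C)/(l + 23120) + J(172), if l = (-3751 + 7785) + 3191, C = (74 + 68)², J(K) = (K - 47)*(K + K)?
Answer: 1304846962/30345 ≈ 43000.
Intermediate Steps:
J(K) = 2*K*(-47 + K) (J(K) = (-47 + K)*(2*K) = 2*K*(-47 + K))
C = 20164 (C = 142² = 20164)
l = 7225 (l = 4034 + 3191 = 7225)
(-8202 + C)/(l + 23120) + J(172) = (-8202 + 20164)/(7225 + 23120) + 2*172*(-47 + 172) = 11962/30345 + 2*172*125 = 11962*(1/30345) + 43000 = 11962/30345 + 43000 = 1304846962/30345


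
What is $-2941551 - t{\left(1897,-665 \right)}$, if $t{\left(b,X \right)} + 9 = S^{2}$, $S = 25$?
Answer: $-2942167$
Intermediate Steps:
$t{\left(b,X \right)} = 616$ ($t{\left(b,X \right)} = -9 + 25^{2} = -9 + 625 = 616$)
$-2941551 - t{\left(1897,-665 \right)} = -2941551 - 616 = -2942167$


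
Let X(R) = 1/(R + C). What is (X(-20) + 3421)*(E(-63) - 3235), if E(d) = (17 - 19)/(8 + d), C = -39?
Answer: -35911622474/3245 ≈ -1.1067e+7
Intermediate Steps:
X(R) = 1/(-39 + R) (X(R) = 1/(R - 39) = 1/(-39 + R))
E(d) = -2/(8 + d)
(X(-20) + 3421)*(E(-63) - 3235) = (1/(-39 - 20) + 3421)*(-2/(8 - 63) - 3235) = (1/(-59) + 3421)*(-2/(-55) - 3235) = (-1/59 + 3421)*(-2*(-1/55) - 3235) = 201838*(2/55 - 3235)/59 = (201838/59)*(-177923/55) = -35911622474/3245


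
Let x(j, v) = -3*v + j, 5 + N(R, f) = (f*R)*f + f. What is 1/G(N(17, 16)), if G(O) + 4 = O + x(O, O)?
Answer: -1/4367 ≈ -0.00022899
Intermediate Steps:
N(R, f) = -5 + f + R*f² (N(R, f) = -5 + ((f*R)*f + f) = -5 + ((R*f)*f + f) = -5 + (R*f² + f) = -5 + (f + R*f²) = -5 + f + R*f²)
x(j, v) = j - 3*v
G(O) = -4 - O (G(O) = -4 + (O + (O - 3*O)) = -4 + (O - 2*O) = -4 - O)
1/G(N(17, 16)) = 1/(-4 - (-5 + 16 + 17*16²)) = 1/(-4 - (-5 + 16 + 17*256)) = 1/(-4 - (-5 + 16 + 4352)) = 1/(-4 - 1*4363) = 1/(-4 - 4363) = 1/(-4367) = -1/4367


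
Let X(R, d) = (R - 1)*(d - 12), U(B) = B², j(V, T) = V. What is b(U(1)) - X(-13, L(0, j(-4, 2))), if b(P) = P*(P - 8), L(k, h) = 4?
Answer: -119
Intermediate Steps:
X(R, d) = (-1 + R)*(-12 + d)
b(P) = P*(-8 + P)
b(U(1)) - X(-13, L(0, j(-4, 2))) = 1²*(-8 + 1²) - (12 - 1*4 - 12*(-13) - 13*4) = 1*(-8 + 1) - (12 - 4 + 156 - 52) = 1*(-7) - 1*112 = -7 - 112 = -119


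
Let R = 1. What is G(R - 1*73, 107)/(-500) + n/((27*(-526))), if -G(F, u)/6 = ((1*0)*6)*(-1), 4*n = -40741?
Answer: 40741/56808 ≈ 0.71717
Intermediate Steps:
n = -40741/4 (n = (1/4)*(-40741) = -40741/4 ≈ -10185.)
G(F, u) = 0 (G(F, u) = -6*(1*0)*6*(-1) = -6*0*6*(-1) = -0*(-1) = -6*0 = 0)
G(R - 1*73, 107)/(-500) + n/((27*(-526))) = 0/(-500) - 40741/(4*(27*(-526))) = 0*(-1/500) - 40741/4/(-14202) = 0 - 40741/4*(-1/14202) = 0 + 40741/56808 = 40741/56808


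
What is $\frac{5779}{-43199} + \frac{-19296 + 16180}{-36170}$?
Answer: $- \frac{37209173}{781253915} \approx -0.047628$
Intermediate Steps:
$\frac{5779}{-43199} + \frac{-19296 + 16180}{-36170} = 5779 \left(- \frac{1}{43199}\right) - - \frac{1558}{18085} = - \frac{5779}{43199} + \frac{1558}{18085} = - \frac{37209173}{781253915}$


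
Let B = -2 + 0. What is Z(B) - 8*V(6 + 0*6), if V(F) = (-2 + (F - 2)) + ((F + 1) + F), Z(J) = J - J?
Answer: -120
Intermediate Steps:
B = -2
Z(J) = 0
V(F) = -3 + 3*F (V(F) = (-2 + (-2 + F)) + ((1 + F) + F) = (-4 + F) + (1 + 2*F) = -3 + 3*F)
Z(B) - 8*V(6 + 0*6) = 0 - 8*(-3 + 3*(6 + 0*6)) = 0 - 8*(-3 + 3*(6 + 0)) = 0 - 8*(-3 + 3*6) = 0 - 8*(-3 + 18) = 0 - 8*15 = 0 - 120 = -120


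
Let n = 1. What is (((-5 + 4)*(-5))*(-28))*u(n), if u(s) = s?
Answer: -140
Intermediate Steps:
(((-5 + 4)*(-5))*(-28))*u(n) = (((-5 + 4)*(-5))*(-28))*1 = (-1*(-5)*(-28))*1 = (5*(-28))*1 = -140*1 = -140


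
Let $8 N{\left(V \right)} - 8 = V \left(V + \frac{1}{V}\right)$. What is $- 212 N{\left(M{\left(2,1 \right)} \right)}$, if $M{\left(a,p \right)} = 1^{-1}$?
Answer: $-265$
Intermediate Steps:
$M{\left(a,p \right)} = 1$
$N{\left(V \right)} = 1 + \frac{V \left(V + \frac{1}{V}\right)}{8}$
$- 212 N{\left(M{\left(2,1 \right)} \right)} = - 212 \left(\frac{9}{8} + \frac{1^{2}}{8}\right) = - 212 \left(\frac{9}{8} + \frac{1}{8} \cdot 1\right) = - 212 \left(\frac{9}{8} + \frac{1}{8}\right) = \left(-212\right) \frac{5}{4} = -265$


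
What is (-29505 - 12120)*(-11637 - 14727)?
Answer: 1097401500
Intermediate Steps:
(-29505 - 12120)*(-11637 - 14727) = -41625*(-26364) = 1097401500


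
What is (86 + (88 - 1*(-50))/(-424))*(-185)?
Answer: -3360155/212 ≈ -15850.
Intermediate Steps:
(86 + (88 - 1*(-50))/(-424))*(-185) = (86 + (88 + 50)*(-1/424))*(-185) = (86 + 138*(-1/424))*(-185) = (86 - 69/212)*(-185) = (18163/212)*(-185) = -3360155/212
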